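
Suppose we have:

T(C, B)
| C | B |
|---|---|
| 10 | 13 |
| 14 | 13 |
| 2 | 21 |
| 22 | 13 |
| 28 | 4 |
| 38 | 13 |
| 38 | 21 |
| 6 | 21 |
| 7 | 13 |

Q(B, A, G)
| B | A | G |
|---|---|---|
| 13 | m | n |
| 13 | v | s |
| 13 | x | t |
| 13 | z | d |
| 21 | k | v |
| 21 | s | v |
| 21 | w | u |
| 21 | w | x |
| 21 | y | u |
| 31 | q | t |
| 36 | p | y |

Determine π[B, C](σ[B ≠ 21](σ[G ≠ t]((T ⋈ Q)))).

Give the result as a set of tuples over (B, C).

{(13, 10), (13, 14), (13, 22), (13, 38), (13, 7)}

T ⋈ Q (natural join on B): {(10, 13, m, n), (10, 13, v, s), (10, 13, x, t), (10, 13, z, d), (14, 13, m, n), (14, 13, v, s), (14, 13, x, t), (14, 13, z, d), (2, 21, k, v), (2, 21, s, v), (2, 21, w, u), (2, 21, w, x), (2, 21, y, u), (22, 13, m, n), (22, 13, v, s), (22, 13, x, t), (22, 13, z, d), (38, 13, m, n), (38, 13, v, s), (38, 13, x, t), (38, 13, z, d), (38, 21, k, v), (38, 21, s, v), (38, 21, w, u), (38, 21, w, x), (38, 21, y, u), (6, 21, k, v), (6, 21, s, v), (6, 21, w, u), (6, 21, w, x), (6, 21, y, u), (7, 13, m, n), (7, 13, v, s), (7, 13, x, t), (7, 13, z, d)}
σ[G ≠ t]: keep tuples satisfying G ≠ t → {(10, 13, m, n), (10, 13, v, s), (10, 13, z, d), (14, 13, m, n), (14, 13, v, s), (14, 13, z, d), (2, 21, k, v), (2, 21, s, v), (2, 21, w, u), (2, 21, w, x), (2, 21, y, u), (22, 13, m, n), (22, 13, v, s), (22, 13, z, d), (38, 13, m, n), (38, 13, v, s), (38, 13, z, d), (38, 21, k, v), (38, 21, s, v), (38, 21, w, u), (38, 21, w, x), (38, 21, y, u), (6, 21, k, v), (6, 21, s, v), (6, 21, w, u), (6, 21, w, x), (6, 21, y, u), (7, 13, m, n), (7, 13, v, s), (7, 13, z, d)}
σ[B ≠ 21]: keep tuples satisfying B ≠ 21 → {(10, 13, m, n), (10, 13, v, s), (10, 13, z, d), (14, 13, m, n), (14, 13, v, s), (14, 13, z, d), (22, 13, m, n), (22, 13, v, s), (22, 13, z, d), (38, 13, m, n), (38, 13, v, s), (38, 13, z, d), (7, 13, m, n), (7, 13, v, s), (7, 13, z, d)}
π_{B, C} gives {(13, 10), (13, 14), (13, 22), (13, 38), (13, 7)} (10 duplicate(s) eliminated).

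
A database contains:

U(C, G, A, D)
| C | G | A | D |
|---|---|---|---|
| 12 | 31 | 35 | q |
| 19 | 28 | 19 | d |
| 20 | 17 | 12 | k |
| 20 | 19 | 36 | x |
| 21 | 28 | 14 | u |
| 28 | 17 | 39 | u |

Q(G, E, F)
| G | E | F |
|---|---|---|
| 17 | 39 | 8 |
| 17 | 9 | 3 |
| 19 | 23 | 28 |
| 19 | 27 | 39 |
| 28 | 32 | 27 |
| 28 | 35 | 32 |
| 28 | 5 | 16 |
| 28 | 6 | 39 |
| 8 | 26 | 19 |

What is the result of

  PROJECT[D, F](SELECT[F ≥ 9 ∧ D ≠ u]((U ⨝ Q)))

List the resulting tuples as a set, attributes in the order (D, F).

{(d, 16), (d, 27), (d, 32), (d, 39), (x, 28), (x, 39)}

U ⋈ Q (natural join on G): {(19, 28, 19, d, 32, 27), (19, 28, 19, d, 35, 32), (19, 28, 19, d, 5, 16), (19, 28, 19, d, 6, 39), (20, 17, 12, k, 39, 8), (20, 17, 12, k, 9, 3), (20, 19, 36, x, 23, 28), (20, 19, 36, x, 27, 39), (21, 28, 14, u, 32, 27), (21, 28, 14, u, 35, 32), (21, 28, 14, u, 5, 16), (21, 28, 14, u, 6, 39), (28, 17, 39, u, 39, 8), (28, 17, 39, u, 9, 3)}
Apply σ_{F ≥ 9 ∧ D ≠ u}; surviving tuples: {(19, 28, 19, d, 32, 27), (19, 28, 19, d, 35, 32), (19, 28, 19, d, 5, 16), (19, 28, 19, d, 6, 39), (20, 19, 36, x, 23, 28), (20, 19, 36, x, 27, 39)}
Keep only column(s) D, F: {(d, 16), (d, 27), (d, 32), (d, 39), (x, 28), (x, 39)}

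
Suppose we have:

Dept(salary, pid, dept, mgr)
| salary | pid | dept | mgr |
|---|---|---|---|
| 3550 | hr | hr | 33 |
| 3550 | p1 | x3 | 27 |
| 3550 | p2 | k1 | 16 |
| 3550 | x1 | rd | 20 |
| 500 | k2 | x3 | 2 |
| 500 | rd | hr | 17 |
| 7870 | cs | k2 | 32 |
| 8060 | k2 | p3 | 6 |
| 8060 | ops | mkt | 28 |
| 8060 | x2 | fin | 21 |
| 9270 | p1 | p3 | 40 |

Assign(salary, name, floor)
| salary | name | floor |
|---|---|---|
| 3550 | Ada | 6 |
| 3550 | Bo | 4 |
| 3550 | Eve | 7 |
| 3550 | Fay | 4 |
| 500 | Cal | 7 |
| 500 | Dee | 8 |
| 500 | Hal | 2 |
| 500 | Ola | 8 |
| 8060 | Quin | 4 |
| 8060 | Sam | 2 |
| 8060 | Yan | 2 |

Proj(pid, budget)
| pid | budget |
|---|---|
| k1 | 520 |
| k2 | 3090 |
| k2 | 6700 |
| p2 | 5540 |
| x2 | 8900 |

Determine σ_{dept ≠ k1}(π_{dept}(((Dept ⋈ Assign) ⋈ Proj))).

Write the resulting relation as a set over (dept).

{fin, p3, x3}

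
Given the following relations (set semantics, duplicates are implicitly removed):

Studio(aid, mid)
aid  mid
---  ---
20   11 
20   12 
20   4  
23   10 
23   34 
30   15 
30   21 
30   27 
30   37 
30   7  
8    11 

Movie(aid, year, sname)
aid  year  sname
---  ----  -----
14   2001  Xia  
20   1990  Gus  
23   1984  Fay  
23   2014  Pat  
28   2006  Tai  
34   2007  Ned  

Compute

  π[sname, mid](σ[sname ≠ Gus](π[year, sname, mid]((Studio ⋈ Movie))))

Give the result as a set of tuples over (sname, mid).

{(Fay, 10), (Fay, 34), (Pat, 10), (Pat, 34)}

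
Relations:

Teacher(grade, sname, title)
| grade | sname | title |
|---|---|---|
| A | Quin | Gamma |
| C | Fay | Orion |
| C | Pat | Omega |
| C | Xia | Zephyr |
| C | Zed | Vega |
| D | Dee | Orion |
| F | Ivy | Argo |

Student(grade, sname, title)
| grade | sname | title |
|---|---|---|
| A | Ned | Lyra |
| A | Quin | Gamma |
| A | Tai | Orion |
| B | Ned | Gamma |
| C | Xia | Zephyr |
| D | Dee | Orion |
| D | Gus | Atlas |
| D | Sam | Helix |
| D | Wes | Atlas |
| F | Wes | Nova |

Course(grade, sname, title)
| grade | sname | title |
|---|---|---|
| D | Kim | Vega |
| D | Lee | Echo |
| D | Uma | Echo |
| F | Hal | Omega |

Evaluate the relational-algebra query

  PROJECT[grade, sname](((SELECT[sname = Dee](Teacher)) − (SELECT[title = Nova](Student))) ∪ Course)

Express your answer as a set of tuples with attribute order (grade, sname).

Selection sname = Dee: {(D, Dee, Orion)}
Selection title = Nova: {(F, Wes, Nova)}
Difference: {(D, Dee, Orion)} with {(F, Wes, Nova)} → {(D, Dee, Orion)}
Union: {(D, Dee, Orion)} with {(D, Kim, Vega), (D, Lee, Echo), (D, Uma, Echo), (F, Hal, Omega)} → {(D, Dee, Orion), (D, Kim, Vega), (D, Lee, Echo), (D, Uma, Echo), (F, Hal, Omega)}
π_{grade, sname} gives {(D, Dee), (D, Kim), (D, Lee), (D, Uma), (F, Hal)}.

{(D, Dee), (D, Kim), (D, Lee), (D, Uma), (F, Hal)}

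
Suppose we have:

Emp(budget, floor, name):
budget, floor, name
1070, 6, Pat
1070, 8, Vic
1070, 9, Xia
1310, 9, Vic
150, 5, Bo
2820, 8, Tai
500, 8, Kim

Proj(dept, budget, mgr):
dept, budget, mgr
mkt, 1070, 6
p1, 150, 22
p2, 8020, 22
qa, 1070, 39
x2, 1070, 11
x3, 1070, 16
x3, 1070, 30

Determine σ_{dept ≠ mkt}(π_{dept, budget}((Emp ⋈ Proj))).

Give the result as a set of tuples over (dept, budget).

Emp ⋈ Proj (natural join on budget): {(1070, 6, Pat, mkt, 6), (1070, 6, Pat, qa, 39), (1070, 6, Pat, x2, 11), (1070, 6, Pat, x3, 16), (1070, 6, Pat, x3, 30), (1070, 8, Vic, mkt, 6), (1070, 8, Vic, qa, 39), (1070, 8, Vic, x2, 11), (1070, 8, Vic, x3, 16), (1070, 8, Vic, x3, 30), (1070, 9, Xia, mkt, 6), (1070, 9, Xia, qa, 39), (1070, 9, Xia, x2, 11), (1070, 9, Xia, x3, 16), (1070, 9, Xia, x3, 30), (150, 5, Bo, p1, 22)}
π_{dept, budget} gives {(mkt, 1070), (p1, 150), (qa, 1070), (x2, 1070), (x3, 1070)} (11 duplicate(s) eliminated).
Apply σ_{dept ≠ mkt}; surviving tuples: {(p1, 150), (qa, 1070), (x2, 1070), (x3, 1070)}

{(p1, 150), (qa, 1070), (x2, 1070), (x3, 1070)}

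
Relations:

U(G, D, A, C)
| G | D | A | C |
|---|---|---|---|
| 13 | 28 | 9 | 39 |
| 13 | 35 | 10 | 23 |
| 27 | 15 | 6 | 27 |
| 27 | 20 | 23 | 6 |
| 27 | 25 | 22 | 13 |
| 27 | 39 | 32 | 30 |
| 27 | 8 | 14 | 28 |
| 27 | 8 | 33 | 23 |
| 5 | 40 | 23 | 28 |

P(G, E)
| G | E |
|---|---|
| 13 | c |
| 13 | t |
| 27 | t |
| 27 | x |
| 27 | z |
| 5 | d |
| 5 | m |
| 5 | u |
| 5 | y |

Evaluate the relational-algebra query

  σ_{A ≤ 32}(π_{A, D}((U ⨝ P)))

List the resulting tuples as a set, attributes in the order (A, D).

{(10, 35), (14, 8), (22, 25), (23, 20), (23, 40), (32, 39), (6, 15), (9, 28)}

Natural join on G: {(13, 28, 9, 39, c), (13, 28, 9, 39, t), (13, 35, 10, 23, c), (13, 35, 10, 23, t), (27, 15, 6, 27, t), (27, 15, 6, 27, x), (27, 15, 6, 27, z), (27, 20, 23, 6, t), (27, 20, 23, 6, x), (27, 20, 23, 6, z), (27, 25, 22, 13, t), (27, 25, 22, 13, x), (27, 25, 22, 13, z), (27, 39, 32, 30, t), (27, 39, 32, 30, x), (27, 39, 32, 30, z), (27, 8, 14, 28, t), (27, 8, 14, 28, x), (27, 8, 14, 28, z), (27, 8, 33, 23, t), (27, 8, 33, 23, x), (27, 8, 33, 23, z), (5, 40, 23, 28, d), (5, 40, 23, 28, m), (5, 40, 23, 28, u), (5, 40, 23, 28, y)}
Projecting to A, D (17 duplicate(s) eliminated): {(10, 35), (14, 8), (22, 25), (23, 20), (23, 40), (32, 39), (33, 8), (6, 15), (9, 28)}
Selection A ≤ 32: {(10, 35), (14, 8), (22, 25), (23, 20), (23, 40), (32, 39), (6, 15), (9, 28)}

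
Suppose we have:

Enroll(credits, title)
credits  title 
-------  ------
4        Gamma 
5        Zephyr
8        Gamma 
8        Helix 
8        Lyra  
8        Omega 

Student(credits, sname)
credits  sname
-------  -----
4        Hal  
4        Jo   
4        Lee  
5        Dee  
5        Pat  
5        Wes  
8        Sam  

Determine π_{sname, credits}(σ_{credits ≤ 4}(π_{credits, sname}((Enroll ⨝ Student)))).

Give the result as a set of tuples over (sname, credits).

{(Hal, 4), (Jo, 4), (Lee, 4)}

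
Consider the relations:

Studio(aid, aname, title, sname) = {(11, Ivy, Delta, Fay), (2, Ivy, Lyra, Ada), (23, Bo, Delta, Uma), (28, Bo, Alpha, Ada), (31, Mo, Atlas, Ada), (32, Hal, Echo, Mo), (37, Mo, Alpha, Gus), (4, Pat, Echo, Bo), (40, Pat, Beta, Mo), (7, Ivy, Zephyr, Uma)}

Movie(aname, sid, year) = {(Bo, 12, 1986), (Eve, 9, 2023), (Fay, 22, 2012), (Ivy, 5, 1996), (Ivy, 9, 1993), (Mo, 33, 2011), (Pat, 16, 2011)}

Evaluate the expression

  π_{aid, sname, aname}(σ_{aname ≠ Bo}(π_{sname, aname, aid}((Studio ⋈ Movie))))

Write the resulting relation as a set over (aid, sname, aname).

Studio ⋈ Movie (natural join on aname): {(11, Ivy, Delta, Fay, 5, 1996), (11, Ivy, Delta, Fay, 9, 1993), (2, Ivy, Lyra, Ada, 5, 1996), (2, Ivy, Lyra, Ada, 9, 1993), (23, Bo, Delta, Uma, 12, 1986), (28, Bo, Alpha, Ada, 12, 1986), (31, Mo, Atlas, Ada, 33, 2011), (37, Mo, Alpha, Gus, 33, 2011), (4, Pat, Echo, Bo, 16, 2011), (40, Pat, Beta, Mo, 16, 2011), (7, Ivy, Zephyr, Uma, 5, 1996), (7, Ivy, Zephyr, Uma, 9, 1993)}
Projecting to sname, aname, aid (3 duplicate(s) eliminated): {(Ada, Bo, 28), (Ada, Ivy, 2), (Ada, Mo, 31), (Bo, Pat, 4), (Fay, Ivy, 11), (Gus, Mo, 37), (Mo, Pat, 40), (Uma, Bo, 23), (Uma, Ivy, 7)}
Selection aname ≠ Bo: {(Ada, Ivy, 2), (Ada, Mo, 31), (Bo, Pat, 4), (Fay, Ivy, 11), (Gus, Mo, 37), (Mo, Pat, 40), (Uma, Ivy, 7)}
Projecting to aid, sname, aname: {(11, Fay, Ivy), (2, Ada, Ivy), (31, Ada, Mo), (37, Gus, Mo), (4, Bo, Pat), (40, Mo, Pat), (7, Uma, Ivy)}

{(11, Fay, Ivy), (2, Ada, Ivy), (31, Ada, Mo), (37, Gus, Mo), (4, Bo, Pat), (40, Mo, Pat), (7, Uma, Ivy)}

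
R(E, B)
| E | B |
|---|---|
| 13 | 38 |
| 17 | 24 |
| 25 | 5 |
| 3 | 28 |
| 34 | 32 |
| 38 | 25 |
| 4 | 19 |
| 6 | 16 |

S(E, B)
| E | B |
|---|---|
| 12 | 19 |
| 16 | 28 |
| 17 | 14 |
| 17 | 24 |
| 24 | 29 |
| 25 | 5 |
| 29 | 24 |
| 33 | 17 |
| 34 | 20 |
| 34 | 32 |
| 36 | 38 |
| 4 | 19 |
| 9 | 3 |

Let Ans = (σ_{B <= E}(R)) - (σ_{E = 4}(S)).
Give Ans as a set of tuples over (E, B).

{(25, 5), (34, 32), (38, 25)}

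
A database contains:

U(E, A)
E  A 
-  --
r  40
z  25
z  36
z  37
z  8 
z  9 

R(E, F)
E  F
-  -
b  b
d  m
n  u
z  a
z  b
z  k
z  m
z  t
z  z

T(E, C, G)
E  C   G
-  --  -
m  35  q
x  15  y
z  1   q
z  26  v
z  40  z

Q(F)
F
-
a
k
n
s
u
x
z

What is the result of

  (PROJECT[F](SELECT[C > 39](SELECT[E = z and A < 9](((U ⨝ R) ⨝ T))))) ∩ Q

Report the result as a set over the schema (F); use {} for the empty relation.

Joining U and R on E yields {(z, 25, a), (z, 25, b), (z, 25, k), (z, 25, m), (z, 25, t), (z, 25, z), (z, 36, a), (z, 36, b), (z, 36, k), (z, 36, m), (z, 36, t), (z, 36, z), (z, 37, a), (z, 37, b), (z, 37, k), (z, 37, m), (z, 37, t), (z, 37, z), (z, 8, a), (z, 8, b), (z, 8, k), (z, 8, m), (z, 8, t), (z, 8, z), (z, 9, a), (z, 9, b), (z, 9, k), (z, 9, m), (z, 9, t), (z, 9, z)}.
Joining (U ⨝ R) and T on E yields {(z, 25, a, 1, q), (z, 25, a, 26, v), (z, 25, a, 40, z), (z, 25, b, 1, q), (z, 25, b, 26, v), (z, 25, b, 40, z), (z, 25, k, 1, q), (z, 25, k, 26, v), (z, 25, k, 40, z), (z, 25, m, 1, q), (z, 25, m, 26, v), (z, 25, m, 40, z), (z, 25, t, 1, q), (z, 25, t, 26, v), (z, 25, t, 40, z), (z, 25, z, 1, q), (z, 25, z, 26, v), (z, 25, z, 40, z), (z, 36, a, 1, q), (z, 36, a, 26, v), (z, 36, a, 40, z), (z, 36, b, 1, q), (z, 36, b, 26, v), (z, 36, b, 40, z), (z, 36, k, 1, q), (z, 36, k, 26, v), (z, 36, k, 40, z), (z, 36, m, 1, q), (z, 36, m, 26, v), (z, 36, m, 40, z), (z, 36, t, 1, q), (z, 36, t, 26, v), (z, 36, t, 40, z), (z, 36, z, 1, q), (z, 36, z, 26, v), (z, 36, z, 40, z), (z, 37, a, 1, q), (z, 37, a, 26, v), (z, 37, a, 40, z), (z, 37, b, 1, q), (z, 37, b, 26, v), (z, 37, b, 40, z), (z, 37, k, 1, q), (z, 37, k, 26, v), (z, 37, k, 40, z), (z, 37, m, 1, q), (z, 37, m, 26, v), (z, 37, m, 40, z), (z, 37, t, 1, q), (z, 37, t, 26, v), (z, 37, t, 40, z), (z, 37, z, 1, q), (z, 37, z, 26, v), (z, 37, z, 40, z), (z, 8, a, 1, q), (z, 8, a, 26, v), (z, 8, a, 40, z), (z, 8, b, 1, q), (z, 8, b, 26, v), (z, 8, b, 40, z), (z, 8, k, 1, q), (z, 8, k, 26, v), (z, 8, k, 40, z), (z, 8, m, 1, q), (z, 8, m, 26, v), (z, 8, m, 40, z), (z, 8, t, 1, q), (z, 8, t, 26, v), (z, 8, t, 40, z), (z, 8, z, 1, q), (z, 8, z, 26, v), (z, 8, z, 40, z), (z, 9, a, 1, q), (z, 9, a, 26, v), (z, 9, a, 40, z), (z, 9, b, 1, q), (z, 9, b, 26, v), (z, 9, b, 40, z), (z, 9, k, 1, q), (z, 9, k, 26, v), (z, 9, k, 40, z), (z, 9, m, 1, q), (z, 9, m, 26, v), (z, 9, m, 40, z), (z, 9, t, 1, q), (z, 9, t, 26, v), (z, 9, t, 40, z), (z, 9, z, 1, q), (z, 9, z, 26, v), (z, 9, z, 40, z)}.
Selection E = z and A < 9: {(z, 8, a, 1, q), (z, 8, a, 26, v), (z, 8, a, 40, z), (z, 8, b, 1, q), (z, 8, b, 26, v), (z, 8, b, 40, z), (z, 8, k, 1, q), (z, 8, k, 26, v), (z, 8, k, 40, z), (z, 8, m, 1, q), (z, 8, m, 26, v), (z, 8, m, 40, z), (z, 8, t, 1, q), (z, 8, t, 26, v), (z, 8, t, 40, z), (z, 8, z, 1, q), (z, 8, z, 26, v), (z, 8, z, 40, z)}
Selection C > 39: {(z, 8, a, 40, z), (z, 8, b, 40, z), (z, 8, k, 40, z), (z, 8, m, 40, z), (z, 8, t, 40, z), (z, 8, z, 40, z)}
π[F]: project onto (F) → {a, b, k, m, t, z}
Intersection: {a, b, k, m, t, z} with {a, k, n, s, u, x, z} → {a, k, z}

{a, k, z}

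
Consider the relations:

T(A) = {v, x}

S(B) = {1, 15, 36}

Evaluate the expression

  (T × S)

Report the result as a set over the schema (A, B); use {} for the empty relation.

{(v, 1), (v, 15), (v, 36), (x, 1), (x, 15), (x, 36)}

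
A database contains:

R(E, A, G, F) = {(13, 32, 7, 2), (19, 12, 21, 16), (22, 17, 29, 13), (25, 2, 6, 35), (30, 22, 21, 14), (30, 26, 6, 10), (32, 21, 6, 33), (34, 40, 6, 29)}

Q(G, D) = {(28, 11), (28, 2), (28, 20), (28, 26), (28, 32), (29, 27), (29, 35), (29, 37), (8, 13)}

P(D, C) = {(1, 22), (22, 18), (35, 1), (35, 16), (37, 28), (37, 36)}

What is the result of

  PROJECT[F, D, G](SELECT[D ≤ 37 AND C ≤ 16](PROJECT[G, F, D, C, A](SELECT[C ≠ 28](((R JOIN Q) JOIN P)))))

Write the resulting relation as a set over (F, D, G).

Natural join on G: {(22, 17, 29, 13, 27), (22, 17, 29, 13, 35), (22, 17, 29, 13, 37)}
Natural join on D: {(22, 17, 29, 13, 35, 1), (22, 17, 29, 13, 35, 16), (22, 17, 29, 13, 37, 28), (22, 17, 29, 13, 37, 36)}
σ[C ≠ 28]: keep tuples satisfying C ≠ 28 → {(22, 17, 29, 13, 35, 1), (22, 17, 29, 13, 35, 16), (22, 17, 29, 13, 37, 36)}
Projecting to G, F, D, C, A: {(29, 13, 35, 1, 17), (29, 13, 35, 16, 17), (29, 13, 37, 36, 17)}
σ[D ≤ 37 AND C ≤ 16]: keep tuples satisfying D ≤ 37 AND C ≤ 16 → {(29, 13, 35, 1, 17), (29, 13, 35, 16, 17)}
Projecting to F, D, G (1 duplicate(s) eliminated): {(13, 35, 29)}

{(13, 35, 29)}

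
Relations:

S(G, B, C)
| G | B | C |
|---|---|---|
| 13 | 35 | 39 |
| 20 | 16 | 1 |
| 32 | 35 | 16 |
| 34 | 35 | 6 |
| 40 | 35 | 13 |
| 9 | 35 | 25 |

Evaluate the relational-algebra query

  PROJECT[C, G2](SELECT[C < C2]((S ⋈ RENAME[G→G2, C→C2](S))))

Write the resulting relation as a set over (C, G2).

{(13, 13), (13, 32), (13, 9), (16, 13), (16, 9), (25, 13), (6, 13), (6, 32), (6, 40), (6, 9)}

ρ[G→G2, C→C2]: schema becomes (G2, B, C2); tuples unchanged.
S ⋈ RENAME[G→G2, C→C2](S) (natural join on B): {(13, 35, 39, 13, 39), (13, 35, 39, 32, 16), (13, 35, 39, 34, 6), (13, 35, 39, 40, 13), (13, 35, 39, 9, 25), (20, 16, 1, 20, 1), (32, 35, 16, 13, 39), (32, 35, 16, 32, 16), (32, 35, 16, 34, 6), (32, 35, 16, 40, 13), (32, 35, 16, 9, 25), (34, 35, 6, 13, 39), (34, 35, 6, 32, 16), (34, 35, 6, 34, 6), (34, 35, 6, 40, 13), (34, 35, 6, 9, 25), (40, 35, 13, 13, 39), (40, 35, 13, 32, 16), (40, 35, 13, 34, 6), (40, 35, 13, 40, 13), (40, 35, 13, 9, 25), (9, 35, 25, 13, 39), (9, 35, 25, 32, 16), (9, 35, 25, 34, 6), (9, 35, 25, 40, 13), (9, 35, 25, 9, 25)}
Apply σ_{C < C2}; surviving tuples: {(32, 35, 16, 13, 39), (32, 35, 16, 9, 25), (34, 35, 6, 13, 39), (34, 35, 6, 32, 16), (34, 35, 6, 40, 13), (34, 35, 6, 9, 25), (40, 35, 13, 13, 39), (40, 35, 13, 32, 16), (40, 35, 13, 9, 25), (9, 35, 25, 13, 39)}
π[C, G2]: project onto (C, G2) → {(13, 13), (13, 32), (13, 9), (16, 13), (16, 9), (25, 13), (6, 13), (6, 32), (6, 40), (6, 9)}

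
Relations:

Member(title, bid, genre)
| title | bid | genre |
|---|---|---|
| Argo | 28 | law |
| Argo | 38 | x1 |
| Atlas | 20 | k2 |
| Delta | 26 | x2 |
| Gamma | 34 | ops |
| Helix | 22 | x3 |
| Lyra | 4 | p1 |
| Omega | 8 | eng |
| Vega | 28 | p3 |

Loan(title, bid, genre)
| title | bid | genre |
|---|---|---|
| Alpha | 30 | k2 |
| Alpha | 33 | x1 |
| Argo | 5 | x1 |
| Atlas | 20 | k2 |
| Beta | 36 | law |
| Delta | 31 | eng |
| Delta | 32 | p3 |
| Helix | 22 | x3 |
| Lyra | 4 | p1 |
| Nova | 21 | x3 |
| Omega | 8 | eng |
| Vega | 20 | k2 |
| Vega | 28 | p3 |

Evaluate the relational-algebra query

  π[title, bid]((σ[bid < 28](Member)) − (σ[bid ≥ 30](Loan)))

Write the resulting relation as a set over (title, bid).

{(Atlas, 20), (Delta, 26), (Helix, 22), (Lyra, 4), (Omega, 8)}

σ[bid < 28]: keep tuples satisfying bid < 28 → {(Atlas, 20, k2), (Delta, 26, x2), (Helix, 22, x3), (Lyra, 4, p1), (Omega, 8, eng)}
σ[bid ≥ 30]: keep tuples satisfying bid ≥ 30 → {(Alpha, 30, k2), (Alpha, 33, x1), (Beta, 36, law), (Delta, 31, eng), (Delta, 32, p3)}
Set difference of the two operands is {(Atlas, 20, k2), (Delta, 26, x2), (Helix, 22, x3), (Lyra, 4, p1), (Omega, 8, eng)}.
π_{title, bid} gives {(Atlas, 20), (Delta, 26), (Helix, 22), (Lyra, 4), (Omega, 8)}.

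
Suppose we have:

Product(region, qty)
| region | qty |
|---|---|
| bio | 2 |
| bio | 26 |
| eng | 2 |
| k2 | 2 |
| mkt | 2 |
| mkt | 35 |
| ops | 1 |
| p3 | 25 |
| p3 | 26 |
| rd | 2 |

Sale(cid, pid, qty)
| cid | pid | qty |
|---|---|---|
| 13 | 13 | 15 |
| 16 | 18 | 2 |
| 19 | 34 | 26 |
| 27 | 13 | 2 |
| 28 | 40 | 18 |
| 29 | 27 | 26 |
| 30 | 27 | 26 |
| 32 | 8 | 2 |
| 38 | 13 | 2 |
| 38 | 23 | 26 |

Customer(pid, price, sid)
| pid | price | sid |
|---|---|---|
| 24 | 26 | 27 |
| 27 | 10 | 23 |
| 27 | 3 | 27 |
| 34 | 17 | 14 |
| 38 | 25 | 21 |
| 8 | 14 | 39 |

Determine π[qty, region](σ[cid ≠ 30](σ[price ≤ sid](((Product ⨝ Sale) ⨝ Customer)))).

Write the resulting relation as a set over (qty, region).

{(2, bio), (2, eng), (2, k2), (2, mkt), (2, rd), (26, bio), (26, p3)}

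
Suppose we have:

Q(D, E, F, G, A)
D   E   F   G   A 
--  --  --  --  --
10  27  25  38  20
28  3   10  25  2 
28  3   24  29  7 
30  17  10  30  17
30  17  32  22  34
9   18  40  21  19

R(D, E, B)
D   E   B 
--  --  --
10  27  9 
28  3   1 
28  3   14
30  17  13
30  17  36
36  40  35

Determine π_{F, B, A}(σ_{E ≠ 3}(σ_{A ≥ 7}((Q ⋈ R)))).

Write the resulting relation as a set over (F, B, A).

Joining Q and R on D, E yields {(10, 27, 25, 38, 20, 9), (28, 3, 10, 25, 2, 1), (28, 3, 10, 25, 2, 14), (28, 3, 24, 29, 7, 1), (28, 3, 24, 29, 7, 14), (30, 17, 10, 30, 17, 13), (30, 17, 10, 30, 17, 36), (30, 17, 32, 22, 34, 13), (30, 17, 32, 22, 34, 36)}.
Selection A ≥ 7: {(10, 27, 25, 38, 20, 9), (28, 3, 24, 29, 7, 1), (28, 3, 24, 29, 7, 14), (30, 17, 10, 30, 17, 13), (30, 17, 10, 30, 17, 36), (30, 17, 32, 22, 34, 13), (30, 17, 32, 22, 34, 36)}
Selection E ≠ 3: {(10, 27, 25, 38, 20, 9), (30, 17, 10, 30, 17, 13), (30, 17, 10, 30, 17, 36), (30, 17, 32, 22, 34, 13), (30, 17, 32, 22, 34, 36)}
π[F, B, A]: project onto (F, B, A) → {(10, 13, 17), (10, 36, 17), (25, 9, 20), (32, 13, 34), (32, 36, 34)}

{(10, 13, 17), (10, 36, 17), (25, 9, 20), (32, 13, 34), (32, 36, 34)}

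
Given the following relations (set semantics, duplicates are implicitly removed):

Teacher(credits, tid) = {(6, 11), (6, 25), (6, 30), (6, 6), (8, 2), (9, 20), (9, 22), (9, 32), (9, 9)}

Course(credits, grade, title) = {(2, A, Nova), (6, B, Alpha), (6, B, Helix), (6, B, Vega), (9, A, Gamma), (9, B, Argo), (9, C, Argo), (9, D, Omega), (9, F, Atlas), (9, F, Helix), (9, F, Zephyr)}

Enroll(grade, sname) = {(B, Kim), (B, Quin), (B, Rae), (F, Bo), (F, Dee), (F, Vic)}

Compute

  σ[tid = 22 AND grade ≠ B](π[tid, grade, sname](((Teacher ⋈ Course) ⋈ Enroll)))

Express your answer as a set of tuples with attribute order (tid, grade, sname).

{(22, F, Bo), (22, F, Dee), (22, F, Vic)}

Natural join on credits: {(6, 11, B, Alpha), (6, 11, B, Helix), (6, 11, B, Vega), (6, 25, B, Alpha), (6, 25, B, Helix), (6, 25, B, Vega), (6, 30, B, Alpha), (6, 30, B, Helix), (6, 30, B, Vega), (6, 6, B, Alpha), (6, 6, B, Helix), (6, 6, B, Vega), (9, 20, A, Gamma), (9, 20, B, Argo), (9, 20, C, Argo), (9, 20, D, Omega), (9, 20, F, Atlas), (9, 20, F, Helix), (9, 20, F, Zephyr), (9, 22, A, Gamma), (9, 22, B, Argo), (9, 22, C, Argo), (9, 22, D, Omega), (9, 22, F, Atlas), (9, 22, F, Helix), (9, 22, F, Zephyr), (9, 32, A, Gamma), (9, 32, B, Argo), (9, 32, C, Argo), (9, 32, D, Omega), (9, 32, F, Atlas), (9, 32, F, Helix), (9, 32, F, Zephyr), (9, 9, A, Gamma), (9, 9, B, Argo), (9, 9, C, Argo), (9, 9, D, Omega), (9, 9, F, Atlas), (9, 9, F, Helix), (9, 9, F, Zephyr)}
Natural join on grade: {(6, 11, B, Alpha, Kim), (6, 11, B, Alpha, Quin), (6, 11, B, Alpha, Rae), (6, 11, B, Helix, Kim), (6, 11, B, Helix, Quin), (6, 11, B, Helix, Rae), (6, 11, B, Vega, Kim), (6, 11, B, Vega, Quin), (6, 11, B, Vega, Rae), (6, 25, B, Alpha, Kim), (6, 25, B, Alpha, Quin), (6, 25, B, Alpha, Rae), (6, 25, B, Helix, Kim), (6, 25, B, Helix, Quin), (6, 25, B, Helix, Rae), (6, 25, B, Vega, Kim), (6, 25, B, Vega, Quin), (6, 25, B, Vega, Rae), (6, 30, B, Alpha, Kim), (6, 30, B, Alpha, Quin), (6, 30, B, Alpha, Rae), (6, 30, B, Helix, Kim), (6, 30, B, Helix, Quin), (6, 30, B, Helix, Rae), (6, 30, B, Vega, Kim), (6, 30, B, Vega, Quin), (6, 30, B, Vega, Rae), (6, 6, B, Alpha, Kim), (6, 6, B, Alpha, Quin), (6, 6, B, Alpha, Rae), (6, 6, B, Helix, Kim), (6, 6, B, Helix, Quin), (6, 6, B, Helix, Rae), (6, 6, B, Vega, Kim), (6, 6, B, Vega, Quin), (6, 6, B, Vega, Rae), (9, 20, B, Argo, Kim), (9, 20, B, Argo, Quin), (9, 20, B, Argo, Rae), (9, 20, F, Atlas, Bo), (9, 20, F, Atlas, Dee), (9, 20, F, Atlas, Vic), (9, 20, F, Helix, Bo), (9, 20, F, Helix, Dee), (9, 20, F, Helix, Vic), (9, 20, F, Zephyr, Bo), (9, 20, F, Zephyr, Dee), (9, 20, F, Zephyr, Vic), (9, 22, B, Argo, Kim), (9, 22, B, Argo, Quin), (9, 22, B, Argo, Rae), (9, 22, F, Atlas, Bo), (9, 22, F, Atlas, Dee), (9, 22, F, Atlas, Vic), (9, 22, F, Helix, Bo), (9, 22, F, Helix, Dee), (9, 22, F, Helix, Vic), (9, 22, F, Zephyr, Bo), (9, 22, F, Zephyr, Dee), (9, 22, F, Zephyr, Vic), (9, 32, B, Argo, Kim), (9, 32, B, Argo, Quin), (9, 32, B, Argo, Rae), (9, 32, F, Atlas, Bo), (9, 32, F, Atlas, Dee), (9, 32, F, Atlas, Vic), (9, 32, F, Helix, Bo), (9, 32, F, Helix, Dee), (9, 32, F, Helix, Vic), (9, 32, F, Zephyr, Bo), (9, 32, F, Zephyr, Dee), (9, 32, F, Zephyr, Vic), (9, 9, B, Argo, Kim), (9, 9, B, Argo, Quin), (9, 9, B, Argo, Rae), (9, 9, F, Atlas, Bo), (9, 9, F, Atlas, Dee), (9, 9, F, Atlas, Vic), (9, 9, F, Helix, Bo), (9, 9, F, Helix, Dee), (9, 9, F, Helix, Vic), (9, 9, F, Zephyr, Bo), (9, 9, F, Zephyr, Dee), (9, 9, F, Zephyr, Vic)}
Projecting to tid, grade, sname (48 duplicate(s) eliminated): {(11, B, Kim), (11, B, Quin), (11, B, Rae), (20, B, Kim), (20, B, Quin), (20, B, Rae), (20, F, Bo), (20, F, Dee), (20, F, Vic), (22, B, Kim), (22, B, Quin), (22, B, Rae), (22, F, Bo), (22, F, Dee), (22, F, Vic), (25, B, Kim), (25, B, Quin), (25, B, Rae), (30, B, Kim), (30, B, Quin), (30, B, Rae), (32, B, Kim), (32, B, Quin), (32, B, Rae), (32, F, Bo), (32, F, Dee), (32, F, Vic), (6, B, Kim), (6, B, Quin), (6, B, Rae), (9, B, Kim), (9, B, Quin), (9, B, Rae), (9, F, Bo), (9, F, Dee), (9, F, Vic)}
σ[tid = 22 AND grade ≠ B]: keep tuples satisfying tid = 22 AND grade ≠ B → {(22, F, Bo), (22, F, Dee), (22, F, Vic)}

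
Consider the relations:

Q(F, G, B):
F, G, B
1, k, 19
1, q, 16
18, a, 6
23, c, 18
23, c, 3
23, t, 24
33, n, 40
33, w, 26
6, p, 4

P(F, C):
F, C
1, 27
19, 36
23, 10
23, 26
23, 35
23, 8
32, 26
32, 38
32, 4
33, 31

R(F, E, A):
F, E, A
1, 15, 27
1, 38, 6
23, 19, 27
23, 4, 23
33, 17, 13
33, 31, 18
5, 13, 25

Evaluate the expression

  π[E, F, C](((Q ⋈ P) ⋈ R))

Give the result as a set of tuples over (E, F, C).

{(15, 1, 27), (17, 33, 31), (19, 23, 10), (19, 23, 26), (19, 23, 35), (19, 23, 8), (31, 33, 31), (38, 1, 27), (4, 23, 10), (4, 23, 26), (4, 23, 35), (4, 23, 8)}

Q ⋈ P (natural join on F): {(1, k, 19, 27), (1, q, 16, 27), (23, c, 18, 10), (23, c, 18, 26), (23, c, 18, 35), (23, c, 18, 8), (23, c, 3, 10), (23, c, 3, 26), (23, c, 3, 35), (23, c, 3, 8), (23, t, 24, 10), (23, t, 24, 26), (23, t, 24, 35), (23, t, 24, 8), (33, n, 40, 31), (33, w, 26, 31)}
(Q ⋈ P) ⋈ R (natural join on F): {(1, k, 19, 27, 15, 27), (1, k, 19, 27, 38, 6), (1, q, 16, 27, 15, 27), (1, q, 16, 27, 38, 6), (23, c, 18, 10, 19, 27), (23, c, 18, 10, 4, 23), (23, c, 18, 26, 19, 27), (23, c, 18, 26, 4, 23), (23, c, 18, 35, 19, 27), (23, c, 18, 35, 4, 23), (23, c, 18, 8, 19, 27), (23, c, 18, 8, 4, 23), (23, c, 3, 10, 19, 27), (23, c, 3, 10, 4, 23), (23, c, 3, 26, 19, 27), (23, c, 3, 26, 4, 23), (23, c, 3, 35, 19, 27), (23, c, 3, 35, 4, 23), (23, c, 3, 8, 19, 27), (23, c, 3, 8, 4, 23), (23, t, 24, 10, 19, 27), (23, t, 24, 10, 4, 23), (23, t, 24, 26, 19, 27), (23, t, 24, 26, 4, 23), (23, t, 24, 35, 19, 27), (23, t, 24, 35, 4, 23), (23, t, 24, 8, 19, 27), (23, t, 24, 8, 4, 23), (33, n, 40, 31, 17, 13), (33, n, 40, 31, 31, 18), (33, w, 26, 31, 17, 13), (33, w, 26, 31, 31, 18)}
Keep only column(s) E, F, C (20 duplicate(s) eliminated): {(15, 1, 27), (17, 33, 31), (19, 23, 10), (19, 23, 26), (19, 23, 35), (19, 23, 8), (31, 33, 31), (38, 1, 27), (4, 23, 10), (4, 23, 26), (4, 23, 35), (4, 23, 8)}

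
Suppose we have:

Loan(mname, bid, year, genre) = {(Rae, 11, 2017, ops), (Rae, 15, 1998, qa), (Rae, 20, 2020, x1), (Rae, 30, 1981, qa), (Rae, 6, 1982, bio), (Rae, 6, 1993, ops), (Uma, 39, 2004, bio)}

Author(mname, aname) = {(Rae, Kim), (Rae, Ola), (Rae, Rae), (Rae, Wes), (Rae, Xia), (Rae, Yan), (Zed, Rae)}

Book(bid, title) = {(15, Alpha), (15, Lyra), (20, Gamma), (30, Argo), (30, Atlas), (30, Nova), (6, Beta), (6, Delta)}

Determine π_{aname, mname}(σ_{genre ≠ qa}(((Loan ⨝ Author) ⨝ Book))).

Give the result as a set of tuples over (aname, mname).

Loan ⋈ Author (natural join on mname): {(Rae, 11, 2017, ops, Kim), (Rae, 11, 2017, ops, Ola), (Rae, 11, 2017, ops, Rae), (Rae, 11, 2017, ops, Wes), (Rae, 11, 2017, ops, Xia), (Rae, 11, 2017, ops, Yan), (Rae, 15, 1998, qa, Kim), (Rae, 15, 1998, qa, Ola), (Rae, 15, 1998, qa, Rae), (Rae, 15, 1998, qa, Wes), (Rae, 15, 1998, qa, Xia), (Rae, 15, 1998, qa, Yan), (Rae, 20, 2020, x1, Kim), (Rae, 20, 2020, x1, Ola), (Rae, 20, 2020, x1, Rae), (Rae, 20, 2020, x1, Wes), (Rae, 20, 2020, x1, Xia), (Rae, 20, 2020, x1, Yan), (Rae, 30, 1981, qa, Kim), (Rae, 30, 1981, qa, Ola), (Rae, 30, 1981, qa, Rae), (Rae, 30, 1981, qa, Wes), (Rae, 30, 1981, qa, Xia), (Rae, 30, 1981, qa, Yan), (Rae, 6, 1982, bio, Kim), (Rae, 6, 1982, bio, Ola), (Rae, 6, 1982, bio, Rae), (Rae, 6, 1982, bio, Wes), (Rae, 6, 1982, bio, Xia), (Rae, 6, 1982, bio, Yan), (Rae, 6, 1993, ops, Kim), (Rae, 6, 1993, ops, Ola), (Rae, 6, 1993, ops, Rae), (Rae, 6, 1993, ops, Wes), (Rae, 6, 1993, ops, Xia), (Rae, 6, 1993, ops, Yan)}
(Loan ⨝ Author) ⋈ Book (natural join on bid): {(Rae, 15, 1998, qa, Kim, Alpha), (Rae, 15, 1998, qa, Kim, Lyra), (Rae, 15, 1998, qa, Ola, Alpha), (Rae, 15, 1998, qa, Ola, Lyra), (Rae, 15, 1998, qa, Rae, Alpha), (Rae, 15, 1998, qa, Rae, Lyra), (Rae, 15, 1998, qa, Wes, Alpha), (Rae, 15, 1998, qa, Wes, Lyra), (Rae, 15, 1998, qa, Xia, Alpha), (Rae, 15, 1998, qa, Xia, Lyra), (Rae, 15, 1998, qa, Yan, Alpha), (Rae, 15, 1998, qa, Yan, Lyra), (Rae, 20, 2020, x1, Kim, Gamma), (Rae, 20, 2020, x1, Ola, Gamma), (Rae, 20, 2020, x1, Rae, Gamma), (Rae, 20, 2020, x1, Wes, Gamma), (Rae, 20, 2020, x1, Xia, Gamma), (Rae, 20, 2020, x1, Yan, Gamma), (Rae, 30, 1981, qa, Kim, Argo), (Rae, 30, 1981, qa, Kim, Atlas), (Rae, 30, 1981, qa, Kim, Nova), (Rae, 30, 1981, qa, Ola, Argo), (Rae, 30, 1981, qa, Ola, Atlas), (Rae, 30, 1981, qa, Ola, Nova), (Rae, 30, 1981, qa, Rae, Argo), (Rae, 30, 1981, qa, Rae, Atlas), (Rae, 30, 1981, qa, Rae, Nova), (Rae, 30, 1981, qa, Wes, Argo), (Rae, 30, 1981, qa, Wes, Atlas), (Rae, 30, 1981, qa, Wes, Nova), (Rae, 30, 1981, qa, Xia, Argo), (Rae, 30, 1981, qa, Xia, Atlas), (Rae, 30, 1981, qa, Xia, Nova), (Rae, 30, 1981, qa, Yan, Argo), (Rae, 30, 1981, qa, Yan, Atlas), (Rae, 30, 1981, qa, Yan, Nova), (Rae, 6, 1982, bio, Kim, Beta), (Rae, 6, 1982, bio, Kim, Delta), (Rae, 6, 1982, bio, Ola, Beta), (Rae, 6, 1982, bio, Ola, Delta), (Rae, 6, 1982, bio, Rae, Beta), (Rae, 6, 1982, bio, Rae, Delta), (Rae, 6, 1982, bio, Wes, Beta), (Rae, 6, 1982, bio, Wes, Delta), (Rae, 6, 1982, bio, Xia, Beta), (Rae, 6, 1982, bio, Xia, Delta), (Rae, 6, 1982, bio, Yan, Beta), (Rae, 6, 1982, bio, Yan, Delta), (Rae, 6, 1993, ops, Kim, Beta), (Rae, 6, 1993, ops, Kim, Delta), (Rae, 6, 1993, ops, Ola, Beta), (Rae, 6, 1993, ops, Ola, Delta), (Rae, 6, 1993, ops, Rae, Beta), (Rae, 6, 1993, ops, Rae, Delta), (Rae, 6, 1993, ops, Wes, Beta), (Rae, 6, 1993, ops, Wes, Delta), (Rae, 6, 1993, ops, Xia, Beta), (Rae, 6, 1993, ops, Xia, Delta), (Rae, 6, 1993, ops, Yan, Beta), (Rae, 6, 1993, ops, Yan, Delta)}
Selection genre ≠ qa: {(Rae, 20, 2020, x1, Kim, Gamma), (Rae, 20, 2020, x1, Ola, Gamma), (Rae, 20, 2020, x1, Rae, Gamma), (Rae, 20, 2020, x1, Wes, Gamma), (Rae, 20, 2020, x1, Xia, Gamma), (Rae, 20, 2020, x1, Yan, Gamma), (Rae, 6, 1982, bio, Kim, Beta), (Rae, 6, 1982, bio, Kim, Delta), (Rae, 6, 1982, bio, Ola, Beta), (Rae, 6, 1982, bio, Ola, Delta), (Rae, 6, 1982, bio, Rae, Beta), (Rae, 6, 1982, bio, Rae, Delta), (Rae, 6, 1982, bio, Wes, Beta), (Rae, 6, 1982, bio, Wes, Delta), (Rae, 6, 1982, bio, Xia, Beta), (Rae, 6, 1982, bio, Xia, Delta), (Rae, 6, 1982, bio, Yan, Beta), (Rae, 6, 1982, bio, Yan, Delta), (Rae, 6, 1993, ops, Kim, Beta), (Rae, 6, 1993, ops, Kim, Delta), (Rae, 6, 1993, ops, Ola, Beta), (Rae, 6, 1993, ops, Ola, Delta), (Rae, 6, 1993, ops, Rae, Beta), (Rae, 6, 1993, ops, Rae, Delta), (Rae, 6, 1993, ops, Wes, Beta), (Rae, 6, 1993, ops, Wes, Delta), (Rae, 6, 1993, ops, Xia, Beta), (Rae, 6, 1993, ops, Xia, Delta), (Rae, 6, 1993, ops, Yan, Beta), (Rae, 6, 1993, ops, Yan, Delta)}
π[aname, mname]: project onto (aname, mname) (24 duplicate(s) eliminated) → {(Kim, Rae), (Ola, Rae), (Rae, Rae), (Wes, Rae), (Xia, Rae), (Yan, Rae)}

{(Kim, Rae), (Ola, Rae), (Rae, Rae), (Wes, Rae), (Xia, Rae), (Yan, Rae)}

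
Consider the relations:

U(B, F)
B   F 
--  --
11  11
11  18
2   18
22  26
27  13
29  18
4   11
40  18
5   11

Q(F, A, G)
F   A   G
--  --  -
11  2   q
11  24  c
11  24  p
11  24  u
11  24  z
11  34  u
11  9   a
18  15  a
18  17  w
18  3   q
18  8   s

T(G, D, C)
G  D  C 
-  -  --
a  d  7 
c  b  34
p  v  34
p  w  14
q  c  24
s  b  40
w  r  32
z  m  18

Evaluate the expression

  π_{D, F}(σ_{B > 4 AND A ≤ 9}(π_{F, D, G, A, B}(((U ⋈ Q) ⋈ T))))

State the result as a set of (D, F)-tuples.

{(b, 18), (c, 11), (c, 18), (d, 11)}

Joining U and Q on F yields {(11, 11, 2, q), (11, 11, 24, c), (11, 11, 24, p), (11, 11, 24, u), (11, 11, 24, z), (11, 11, 34, u), (11, 11, 9, a), (11, 18, 15, a), (11, 18, 17, w), (11, 18, 3, q), (11, 18, 8, s), (2, 18, 15, a), (2, 18, 17, w), (2, 18, 3, q), (2, 18, 8, s), (29, 18, 15, a), (29, 18, 17, w), (29, 18, 3, q), (29, 18, 8, s), (4, 11, 2, q), (4, 11, 24, c), (4, 11, 24, p), (4, 11, 24, u), (4, 11, 24, z), (4, 11, 34, u), (4, 11, 9, a), (40, 18, 15, a), (40, 18, 17, w), (40, 18, 3, q), (40, 18, 8, s), (5, 11, 2, q), (5, 11, 24, c), (5, 11, 24, p), (5, 11, 24, u), (5, 11, 24, z), (5, 11, 34, u), (5, 11, 9, a)}.
Joining (U ⋈ Q) and T on G yields {(11, 11, 2, q, c, 24), (11, 11, 24, c, b, 34), (11, 11, 24, p, v, 34), (11, 11, 24, p, w, 14), (11, 11, 24, z, m, 18), (11, 11, 9, a, d, 7), (11, 18, 15, a, d, 7), (11, 18, 17, w, r, 32), (11, 18, 3, q, c, 24), (11, 18, 8, s, b, 40), (2, 18, 15, a, d, 7), (2, 18, 17, w, r, 32), (2, 18, 3, q, c, 24), (2, 18, 8, s, b, 40), (29, 18, 15, a, d, 7), (29, 18, 17, w, r, 32), (29, 18, 3, q, c, 24), (29, 18, 8, s, b, 40), (4, 11, 2, q, c, 24), (4, 11, 24, c, b, 34), (4, 11, 24, p, v, 34), (4, 11, 24, p, w, 14), (4, 11, 24, z, m, 18), (4, 11, 9, a, d, 7), (40, 18, 15, a, d, 7), (40, 18, 17, w, r, 32), (40, 18, 3, q, c, 24), (40, 18, 8, s, b, 40), (5, 11, 2, q, c, 24), (5, 11, 24, c, b, 34), (5, 11, 24, p, v, 34), (5, 11, 24, p, w, 14), (5, 11, 24, z, m, 18), (5, 11, 9, a, d, 7)}.
π[F, D, G, A, B]: project onto (F, D, G, A, B) → {(11, b, c, 24, 11), (11, b, c, 24, 4), (11, b, c, 24, 5), (11, c, q, 2, 11), (11, c, q, 2, 4), (11, c, q, 2, 5), (11, d, a, 9, 11), (11, d, a, 9, 4), (11, d, a, 9, 5), (11, m, z, 24, 11), (11, m, z, 24, 4), (11, m, z, 24, 5), (11, v, p, 24, 11), (11, v, p, 24, 4), (11, v, p, 24, 5), (11, w, p, 24, 11), (11, w, p, 24, 4), (11, w, p, 24, 5), (18, b, s, 8, 11), (18, b, s, 8, 2), (18, b, s, 8, 29), (18, b, s, 8, 40), (18, c, q, 3, 11), (18, c, q, 3, 2), (18, c, q, 3, 29), (18, c, q, 3, 40), (18, d, a, 15, 11), (18, d, a, 15, 2), (18, d, a, 15, 29), (18, d, a, 15, 40), (18, r, w, 17, 11), (18, r, w, 17, 2), (18, r, w, 17, 29), (18, r, w, 17, 40)}
Selection B > 4 AND A ≤ 9: {(11, c, q, 2, 11), (11, c, q, 2, 5), (11, d, a, 9, 11), (11, d, a, 9, 5), (18, b, s, 8, 11), (18, b, s, 8, 29), (18, b, s, 8, 40), (18, c, q, 3, 11), (18, c, q, 3, 29), (18, c, q, 3, 40)}
π[D, F]: project onto (D, F) (6 duplicate(s) eliminated) → {(b, 18), (c, 11), (c, 18), (d, 11)}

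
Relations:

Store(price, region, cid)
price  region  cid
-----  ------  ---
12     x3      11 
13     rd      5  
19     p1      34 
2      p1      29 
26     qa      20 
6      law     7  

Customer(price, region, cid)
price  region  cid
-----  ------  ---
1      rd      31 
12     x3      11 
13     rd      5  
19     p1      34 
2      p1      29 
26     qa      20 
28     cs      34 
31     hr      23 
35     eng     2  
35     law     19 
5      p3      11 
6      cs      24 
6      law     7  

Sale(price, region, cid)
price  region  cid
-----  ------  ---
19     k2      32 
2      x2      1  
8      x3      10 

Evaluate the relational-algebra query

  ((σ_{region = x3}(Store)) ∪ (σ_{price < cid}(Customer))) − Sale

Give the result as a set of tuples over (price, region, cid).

{(1, rd, 31), (12, x3, 11), (19, p1, 34), (2, p1, 29), (28, cs, 34), (5, p3, 11), (6, cs, 24), (6, law, 7)}

σ[region = x3]: keep tuples satisfying region = x3 → {(12, x3, 11)}
σ[price < cid]: keep tuples satisfying price < cid → {(1, rd, 31), (19, p1, 34), (2, p1, 29), (28, cs, 34), (5, p3, 11), (6, cs, 24), (6, law, 7)}
Union: {(12, x3, 11)} with {(1, rd, 31), (19, p1, 34), (2, p1, 29), (28, cs, 34), (5, p3, 11), (6, cs, 24), (6, law, 7)} → {(1, rd, 31), (12, x3, 11), (19, p1, 34), (2, p1, 29), (28, cs, 34), (5, p3, 11), (6, cs, 24), (6, law, 7)}
Difference: {(1, rd, 31), (12, x3, 11), (19, p1, 34), (2, p1, 29), (28, cs, 34), (5, p3, 11), (6, cs, 24), (6, law, 7)} with {(19, k2, 32), (2, x2, 1), (8, x3, 10)} → {(1, rd, 31), (12, x3, 11), (19, p1, 34), (2, p1, 29), (28, cs, 34), (5, p3, 11), (6, cs, 24), (6, law, 7)}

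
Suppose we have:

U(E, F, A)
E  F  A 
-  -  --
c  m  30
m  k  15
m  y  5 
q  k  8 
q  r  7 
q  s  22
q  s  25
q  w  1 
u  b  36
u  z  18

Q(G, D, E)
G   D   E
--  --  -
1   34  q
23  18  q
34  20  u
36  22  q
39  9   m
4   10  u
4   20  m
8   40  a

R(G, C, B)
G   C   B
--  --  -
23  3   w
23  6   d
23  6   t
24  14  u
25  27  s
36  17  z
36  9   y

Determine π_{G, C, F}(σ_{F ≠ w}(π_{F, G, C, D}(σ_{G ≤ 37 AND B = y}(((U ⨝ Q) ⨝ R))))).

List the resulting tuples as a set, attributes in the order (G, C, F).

U ⋈ Q (natural join on E): {(m, k, 15, 39, 9), (m, k, 15, 4, 20), (m, y, 5, 39, 9), (m, y, 5, 4, 20), (q, k, 8, 1, 34), (q, k, 8, 23, 18), (q, k, 8, 36, 22), (q, r, 7, 1, 34), (q, r, 7, 23, 18), (q, r, 7, 36, 22), (q, s, 22, 1, 34), (q, s, 22, 23, 18), (q, s, 22, 36, 22), (q, s, 25, 1, 34), (q, s, 25, 23, 18), (q, s, 25, 36, 22), (q, w, 1, 1, 34), (q, w, 1, 23, 18), (q, w, 1, 36, 22), (u, b, 36, 34, 20), (u, b, 36, 4, 10), (u, z, 18, 34, 20), (u, z, 18, 4, 10)}
(U ⨝ Q) ⋈ R (natural join on G): {(q, k, 8, 23, 18, 3, w), (q, k, 8, 23, 18, 6, d), (q, k, 8, 23, 18, 6, t), (q, k, 8, 36, 22, 17, z), (q, k, 8, 36, 22, 9, y), (q, r, 7, 23, 18, 3, w), (q, r, 7, 23, 18, 6, d), (q, r, 7, 23, 18, 6, t), (q, r, 7, 36, 22, 17, z), (q, r, 7, 36, 22, 9, y), (q, s, 22, 23, 18, 3, w), (q, s, 22, 23, 18, 6, d), (q, s, 22, 23, 18, 6, t), (q, s, 22, 36, 22, 17, z), (q, s, 22, 36, 22, 9, y), (q, s, 25, 23, 18, 3, w), (q, s, 25, 23, 18, 6, d), (q, s, 25, 23, 18, 6, t), (q, s, 25, 36, 22, 17, z), (q, s, 25, 36, 22, 9, y), (q, w, 1, 23, 18, 3, w), (q, w, 1, 23, 18, 6, d), (q, w, 1, 23, 18, 6, t), (q, w, 1, 36, 22, 17, z), (q, w, 1, 36, 22, 9, y)}
Apply σ_{G ≤ 37 AND B = y}; surviving tuples: {(q, k, 8, 36, 22, 9, y), (q, r, 7, 36, 22, 9, y), (q, s, 22, 36, 22, 9, y), (q, s, 25, 36, 22, 9, y), (q, w, 1, 36, 22, 9, y)}
π_{F, G, C, D} gives {(k, 36, 9, 22), (r, 36, 9, 22), (s, 36, 9, 22), (w, 36, 9, 22)} (1 duplicate(s) eliminated).
Apply σ_{F ≠ w}; surviving tuples: {(k, 36, 9, 22), (r, 36, 9, 22), (s, 36, 9, 22)}
π_{G, C, F} gives {(36, 9, k), (36, 9, r), (36, 9, s)}.

{(36, 9, k), (36, 9, r), (36, 9, s)}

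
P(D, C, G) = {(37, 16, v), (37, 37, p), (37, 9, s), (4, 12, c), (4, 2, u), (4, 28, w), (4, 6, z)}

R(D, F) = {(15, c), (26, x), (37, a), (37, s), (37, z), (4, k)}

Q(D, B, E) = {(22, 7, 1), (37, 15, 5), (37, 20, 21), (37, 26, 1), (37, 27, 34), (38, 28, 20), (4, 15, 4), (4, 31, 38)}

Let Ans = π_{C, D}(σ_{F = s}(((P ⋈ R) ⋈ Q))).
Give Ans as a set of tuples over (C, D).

Joining P and R on D yields {(37, 16, v, a), (37, 16, v, s), (37, 16, v, z), (37, 37, p, a), (37, 37, p, s), (37, 37, p, z), (37, 9, s, a), (37, 9, s, s), (37, 9, s, z), (4, 12, c, k), (4, 2, u, k), (4, 28, w, k), (4, 6, z, k)}.
Joining (P ⋈ R) and Q on D yields {(37, 16, v, a, 15, 5), (37, 16, v, a, 20, 21), (37, 16, v, a, 26, 1), (37, 16, v, a, 27, 34), (37, 16, v, s, 15, 5), (37, 16, v, s, 20, 21), (37, 16, v, s, 26, 1), (37, 16, v, s, 27, 34), (37, 16, v, z, 15, 5), (37, 16, v, z, 20, 21), (37, 16, v, z, 26, 1), (37, 16, v, z, 27, 34), (37, 37, p, a, 15, 5), (37, 37, p, a, 20, 21), (37, 37, p, a, 26, 1), (37, 37, p, a, 27, 34), (37, 37, p, s, 15, 5), (37, 37, p, s, 20, 21), (37, 37, p, s, 26, 1), (37, 37, p, s, 27, 34), (37, 37, p, z, 15, 5), (37, 37, p, z, 20, 21), (37, 37, p, z, 26, 1), (37, 37, p, z, 27, 34), (37, 9, s, a, 15, 5), (37, 9, s, a, 20, 21), (37, 9, s, a, 26, 1), (37, 9, s, a, 27, 34), (37, 9, s, s, 15, 5), (37, 9, s, s, 20, 21), (37, 9, s, s, 26, 1), (37, 9, s, s, 27, 34), (37, 9, s, z, 15, 5), (37, 9, s, z, 20, 21), (37, 9, s, z, 26, 1), (37, 9, s, z, 27, 34), (4, 12, c, k, 15, 4), (4, 12, c, k, 31, 38), (4, 2, u, k, 15, 4), (4, 2, u, k, 31, 38), (4, 28, w, k, 15, 4), (4, 28, w, k, 31, 38), (4, 6, z, k, 15, 4), (4, 6, z, k, 31, 38)}.
Selection F = s: {(37, 16, v, s, 15, 5), (37, 16, v, s, 20, 21), (37, 16, v, s, 26, 1), (37, 16, v, s, 27, 34), (37, 37, p, s, 15, 5), (37, 37, p, s, 20, 21), (37, 37, p, s, 26, 1), (37, 37, p, s, 27, 34), (37, 9, s, s, 15, 5), (37, 9, s, s, 20, 21), (37, 9, s, s, 26, 1), (37, 9, s, s, 27, 34)}
π[C, D]: project onto (C, D) (9 duplicate(s) eliminated) → {(16, 37), (37, 37), (9, 37)}

{(16, 37), (37, 37), (9, 37)}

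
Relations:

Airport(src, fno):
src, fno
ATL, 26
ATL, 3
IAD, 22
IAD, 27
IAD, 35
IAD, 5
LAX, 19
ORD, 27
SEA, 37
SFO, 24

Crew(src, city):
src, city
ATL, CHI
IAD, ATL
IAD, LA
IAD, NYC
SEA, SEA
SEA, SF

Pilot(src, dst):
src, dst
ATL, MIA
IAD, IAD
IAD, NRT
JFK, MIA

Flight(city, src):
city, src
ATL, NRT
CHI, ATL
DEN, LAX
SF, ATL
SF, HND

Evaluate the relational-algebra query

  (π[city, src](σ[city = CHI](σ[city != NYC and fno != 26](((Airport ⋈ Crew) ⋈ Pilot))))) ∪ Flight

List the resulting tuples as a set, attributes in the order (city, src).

Natural join on src: {(ATL, 26, CHI), (ATL, 3, CHI), (IAD, 22, ATL), (IAD, 22, LA), (IAD, 22, NYC), (IAD, 27, ATL), (IAD, 27, LA), (IAD, 27, NYC), (IAD, 35, ATL), (IAD, 35, LA), (IAD, 35, NYC), (IAD, 5, ATL), (IAD, 5, LA), (IAD, 5, NYC), (SEA, 37, SEA), (SEA, 37, SF)}
Natural join on src: {(ATL, 26, CHI, MIA), (ATL, 3, CHI, MIA), (IAD, 22, ATL, IAD), (IAD, 22, ATL, NRT), (IAD, 22, LA, IAD), (IAD, 22, LA, NRT), (IAD, 22, NYC, IAD), (IAD, 22, NYC, NRT), (IAD, 27, ATL, IAD), (IAD, 27, ATL, NRT), (IAD, 27, LA, IAD), (IAD, 27, LA, NRT), (IAD, 27, NYC, IAD), (IAD, 27, NYC, NRT), (IAD, 35, ATL, IAD), (IAD, 35, ATL, NRT), (IAD, 35, LA, IAD), (IAD, 35, LA, NRT), (IAD, 35, NYC, IAD), (IAD, 35, NYC, NRT), (IAD, 5, ATL, IAD), (IAD, 5, ATL, NRT), (IAD, 5, LA, IAD), (IAD, 5, LA, NRT), (IAD, 5, NYC, IAD), (IAD, 5, NYC, NRT)}
Selection city != NYC and fno != 26: {(ATL, 3, CHI, MIA), (IAD, 22, ATL, IAD), (IAD, 22, ATL, NRT), (IAD, 22, LA, IAD), (IAD, 22, LA, NRT), (IAD, 27, ATL, IAD), (IAD, 27, ATL, NRT), (IAD, 27, LA, IAD), (IAD, 27, LA, NRT), (IAD, 35, ATL, IAD), (IAD, 35, ATL, NRT), (IAD, 35, LA, IAD), (IAD, 35, LA, NRT), (IAD, 5, ATL, IAD), (IAD, 5, ATL, NRT), (IAD, 5, LA, IAD), (IAD, 5, LA, NRT)}
Selection city = CHI: {(ATL, 3, CHI, MIA)}
Projecting to city, src: {(CHI, ATL)}
Union: {(CHI, ATL)} with {(ATL, NRT), (CHI, ATL), (DEN, LAX), (SF, ATL), (SF, HND)} → {(ATL, NRT), (CHI, ATL), (DEN, LAX), (SF, ATL), (SF, HND)}

{(ATL, NRT), (CHI, ATL), (DEN, LAX), (SF, ATL), (SF, HND)}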